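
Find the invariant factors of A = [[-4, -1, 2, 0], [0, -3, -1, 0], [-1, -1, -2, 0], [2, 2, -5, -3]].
x + 3, (x + 3)^3

The Jordan structure of A has elementary divisors (x + 3)^3, (x + 3). Arranging the block sizes at each eigenvalue in decreasing order and taking row products gives the invariant factors.

Invariant factors (smallest first, each dividing the next): x + 3, (x + 3)^3.

Check: the last factor (x + 3)^3 is the minimal polynomial, and the product (x + 3)^4 is the characteristic polynomial.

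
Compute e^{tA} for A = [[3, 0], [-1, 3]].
A has Jordan form J = [[3, 1], [0, 3]] with A = PJP^{-1}, so e^{tA} = P e^{tJ} P^{-1}.

For a Jordan block J_k(λ), e^{tJ_k(λ)} = e^{λt} · (I + tN + t^2 N^2/2! + ... + t^{k-1} N^{k-1}/(k-1)!) where N is the nilpotent superdiagonal part.

Assembling the blocks and conjugating back gives the entries of e^{tA} as shown above.

e^{tA} = [[e^{3*t}, 0], [-t*e^{3*t}, e^{3*t}]]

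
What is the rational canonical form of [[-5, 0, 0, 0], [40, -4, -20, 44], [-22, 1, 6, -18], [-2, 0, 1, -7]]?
The invariant factors of A (the non-unit diagonal entries of the Smith normal form of xI - A over ℚ[x]) are x + 5, x^2(x + 5), each dividing the next. The characteristic polynomial is their product, x^2(x + 5)^2.

The rational canonical form is the block-diagonal matrix of companion matrices C(f_i):
R = [[-5, 0, 0, 0], [0, 0, 0, 0], [0, 1, 0, 0], [0, 0, 1, -5]].

R = [[-5, 0, 0, 0], [0, 0, 0, 0], [0, 1, 0, 0], [0, 0, 1, -5]]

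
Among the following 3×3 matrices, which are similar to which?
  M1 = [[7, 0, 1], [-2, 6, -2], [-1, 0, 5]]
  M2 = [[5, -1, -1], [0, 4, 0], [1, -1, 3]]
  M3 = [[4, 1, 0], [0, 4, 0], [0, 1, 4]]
2 classes: {M1}, {M2, M3}

Characteristic polynomials: χ_{M1} = (x - 6)^3, χ_{M2} = (x - 4)^3, χ_{M3} = (x - 4)^3.

{M1}: invariant factors x - 6, (x - 6)^2.

{M2, M3}: invariant factors x - 4, (x - 4)^2.

Matrices are similar if and only if their invariant-factor lists agree; the partition into similarity classes is {M1}, {M2, M3}.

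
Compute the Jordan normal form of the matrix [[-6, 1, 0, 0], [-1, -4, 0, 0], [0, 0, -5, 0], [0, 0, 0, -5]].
J = [[-5, 1, 0, 0], [0, -5, 0, 0], [0, 0, -5, 0], [0, 0, 0, -5]]

The characteristic polynomial is det(xI - A) = (x + 5)^4, so the eigenvalues are -5 (algebraic multiplicity 4).

For λ = -5: rank(A + 5I) = 1, rank((A + 5I)^2) = 0. The eigenspace has dimension 4 - 1 = 3, so there are 3 Jordan blocks; the rank sequence gives block sizes [2, 1, 1].

Assembling the blocks gives the Jordan form J above.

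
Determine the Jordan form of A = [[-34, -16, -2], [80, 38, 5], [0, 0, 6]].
The characteristic polynomial is det(xI - A) = (x - 6)^2(x + 2), so the eigenvalues are -2 (algebraic multiplicity 1), 6 (algebraic multiplicity 2).

For λ = -2: algebraic multiplicity 1 gives one 1×1 block.

For λ = 6: rank(A - 6I) = 2, rank((A - 6I)^2) = 1. The eigenspace has dimension 3 - 2 = 1, so there is 1 Jordan block; the rank sequence gives block sizes [2].

Assembling the blocks gives the Jordan form J above.

J = [[-2, 0, 0], [0, 6, 1], [0, 0, 6]]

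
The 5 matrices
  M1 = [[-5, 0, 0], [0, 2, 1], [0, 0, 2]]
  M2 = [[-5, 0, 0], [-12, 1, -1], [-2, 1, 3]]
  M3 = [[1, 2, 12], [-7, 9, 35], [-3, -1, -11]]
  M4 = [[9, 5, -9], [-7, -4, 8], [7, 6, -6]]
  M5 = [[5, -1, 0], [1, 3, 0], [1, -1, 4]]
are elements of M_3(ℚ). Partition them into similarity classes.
2 classes: {M1, M2, M3, M4}, {M5}

Characteristic polynomials: χ_{M1} = (x - 2)^2(x + 5), χ_{M2} = (x - 2)^2(x + 5), χ_{M3} = (x - 2)^2(x + 5), χ_{M4} = (x - 2)^2(x + 5), χ_{M5} = (x - 4)^3.

{M1, M2, M3, M4}: invariant factors (x - 2)^2(x + 5).

{M5}: invariant factors x - 4, (x - 4)^2.

Matrices are similar if and only if their invariant-factor lists agree; the partition into similarity classes is {M1, M2, M3, M4}, {M5}.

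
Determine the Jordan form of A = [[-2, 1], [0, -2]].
J = [[-2, 1], [0, -2]]

The characteristic polynomial is det(xI - A) = (x + 2)^2, so the eigenvalues are -2 (algebraic multiplicity 2).

For λ = -2: rank(A + 2I) = 1, rank((A + 2I)^2) = 0. The eigenspace has dimension 2 - 1 = 1, so there is 1 Jordan block; the rank sequence gives block sizes [2].

Assembling the blocks gives the Jordan form J above.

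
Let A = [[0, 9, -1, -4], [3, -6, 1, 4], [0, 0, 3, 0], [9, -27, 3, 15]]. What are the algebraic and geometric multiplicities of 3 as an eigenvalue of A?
The characteristic polynomial is (x - 3)^4, so the factor x - 3 appears with exponent 4: the algebraic multiplicity is 4.

rank(A - 3I) = 1, so the eigenspace has dimension 4 - 1 = 3: the geometric multiplicity is 3.

Since 3 < 4, A is not diagonalizable.

algebraic multiplicity 4, geometric multiplicity 3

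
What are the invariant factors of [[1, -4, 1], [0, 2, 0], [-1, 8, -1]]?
x^2(x - 2)

The Jordan structure of A has elementary divisors x^2, (x - 2). Arranging the block sizes at each eigenvalue in decreasing order and taking row products gives the invariant factors.

Invariant factors (smallest first, each dividing the next): x^2(x - 2).

Check: the last factor x^2(x - 2) is the minimal polynomial, and the product x^2(x - 2) is the characteristic polynomial.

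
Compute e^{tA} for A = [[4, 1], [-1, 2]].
e^{tA} = [[(t + 1)*e^{3*t}, t*e^{3*t}], [-t*e^{3*t}, (1 - t)*e^{3*t}]]

A has Jordan form J = [[3, 1], [0, 3]] with A = PJP^{-1}, so e^{tA} = P e^{tJ} P^{-1}.

For a Jordan block J_k(λ), e^{tJ_k(λ)} = e^{λt} · (I + tN + t^2 N^2/2! + ... + t^{k-1} N^{k-1}/(k-1)!) where N is the nilpotent superdiagonal part.

Assembling the blocks and conjugating back gives the entries of e^{tA} as shown above.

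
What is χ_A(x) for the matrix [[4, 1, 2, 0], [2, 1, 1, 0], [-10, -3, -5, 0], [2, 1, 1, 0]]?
xI - A = [[x - 4, -1, -2, 0], [-2, x - 1, -1, 0], [10, 3, x + 5, 0], [-2, -1, -1, x]].

Expanding det(xI - A) along the first row:
det(xI - A) = + (x - 4)·det([[x - 1, -1, 0], [3, x + 5, 0], [-1, -1, x]]) - (-1)·det([[-2, -1, 0], [10, x + 5, 0], [-2, -1, x]]) + (-2)·det([[-2, x - 1, 0], [10, 3, 0], [-2, -1, x]]) - (0)·det([[-2, x - 1, -1], [10, 3, x + 5], [-2, -1, -1]]).

Evaluating gives χ_A(x) = x^4.

χ_A(x) = x^4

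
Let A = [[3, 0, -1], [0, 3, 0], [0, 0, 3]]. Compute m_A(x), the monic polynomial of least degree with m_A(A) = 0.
The characteristic polynomial factors as (x - 3)^3. The minimal polynomial is ∏(x - λ)^{k_λ} where k_λ is the size of the largest Jordan block at λ.

For λ = 3: rank(A - 3I) = 1, and the largest Jordan block has size 2 (the smallest k with rank((A - 3I)^k) = rank((A - 3I)^(k+1))).

So m_A(x) = (x - 3)^2.

m_A(x) = (x - 3)^2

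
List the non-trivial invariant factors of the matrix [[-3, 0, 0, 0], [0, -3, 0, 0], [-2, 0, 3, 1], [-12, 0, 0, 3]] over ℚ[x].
x + 3, (x - 3)^2(x + 3)

The Jordan structure of A has elementary divisors (x + 3), (x + 3), (x - 3)^2. Arranging the block sizes at each eigenvalue in decreasing order and taking row products gives the invariant factors.

Invariant factors (smallest first, each dividing the next): x + 3, (x - 3)^2(x + 3).

Check: the last factor (x - 3)^2(x + 3) is the minimal polynomial, and the product (x - 3)^2(x + 3)^2 is the characteristic polynomial.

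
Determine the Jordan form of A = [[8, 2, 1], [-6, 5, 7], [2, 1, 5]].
J = [[6, 1, 0], [0, 6, 1], [0, 0, 6]]

The characteristic polynomial is det(xI - A) = (x - 6)^3, so the eigenvalues are 6 (algebraic multiplicity 3).

For λ = 6: rank(A - 6I) = 2, rank((A - 6I)^2) = 1, rank((A - 6I)^3) = 0. The eigenspace has dimension 3 - 2 = 1, so there is 1 Jordan block; the rank sequence gives block sizes [3].

Assembling the blocks gives the Jordan form J above.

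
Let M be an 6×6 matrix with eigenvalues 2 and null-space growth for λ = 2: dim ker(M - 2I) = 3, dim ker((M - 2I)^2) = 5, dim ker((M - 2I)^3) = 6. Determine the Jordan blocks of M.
λ = 2: successive nullity increments [3, 2, 1] count blocks of size ≥ k; block sizes are [3, 2, 1].

Jordan blocks: (2, 3), (2, 2), (2, 1)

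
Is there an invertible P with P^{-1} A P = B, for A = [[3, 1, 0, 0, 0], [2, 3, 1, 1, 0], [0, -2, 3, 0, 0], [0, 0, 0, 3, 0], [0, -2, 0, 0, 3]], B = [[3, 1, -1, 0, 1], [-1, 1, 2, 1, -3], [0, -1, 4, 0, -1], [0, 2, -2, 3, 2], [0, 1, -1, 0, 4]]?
Two matrices over a field are similar if and only if they have the same invariant factors.

Both A and B have characteristic polynomial (x - 3)^5 and minimal polynomial (x - 3)^3. Computing further, both have invariant factors x - 3, x - 3, (x - 3)^3. Hence A and B are similar.

Yes.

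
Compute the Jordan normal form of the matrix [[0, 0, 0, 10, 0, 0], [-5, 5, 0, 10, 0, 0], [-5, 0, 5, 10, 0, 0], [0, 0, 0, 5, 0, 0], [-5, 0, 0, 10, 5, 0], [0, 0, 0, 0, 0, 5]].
J = [[0, 0, 0, 0, 0, 0], [0, 5, 0, 0, 0, 0], [0, 0, 5, 0, 0, 0], [0, 0, 0, 5, 0, 0], [0, 0, 0, 0, 5, 0], [0, 0, 0, 0, 0, 5]]

The characteristic polynomial is det(xI - A) = x(x - 5)^5, so the eigenvalues are 0 (algebraic multiplicity 1), 5 (algebraic multiplicity 5).

For λ = 0: algebraic multiplicity 1 gives one 1×1 block.

For λ = 5: rank(A - 5I) = 1. The eigenspace has dimension 6 - 1 = 5, so there are 5 Jordan blocks; the rank sequence gives block sizes [1, 1, 1, 1, 1].

Assembling the blocks gives the Jordan form J above.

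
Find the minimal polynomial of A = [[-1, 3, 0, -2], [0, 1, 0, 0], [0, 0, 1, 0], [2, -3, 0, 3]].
m_A(x) = (x - 1)^2

The characteristic polynomial factors as (x - 1)^4. The minimal polynomial is ∏(x - λ)^{k_λ} where k_λ is the size of the largest Jordan block at λ.

For λ = 1: rank(A - I) = 1, and the largest Jordan block has size 2 (the smallest k with rank((A - I)^k) = rank((A - I)^(k+1))).

So m_A(x) = (x - 1)^2.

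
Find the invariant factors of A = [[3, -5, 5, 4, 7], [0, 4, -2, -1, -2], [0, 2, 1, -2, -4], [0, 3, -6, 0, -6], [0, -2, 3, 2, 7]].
The Jordan structure of A has elementary divisors (x - 3)^3, (x - 3)^2. Arranging the block sizes at each eigenvalue in decreasing order and taking row products gives the invariant factors.

Invariant factors (smallest first, each dividing the next): (x - 3)^2, (x - 3)^3.

Check: the last factor (x - 3)^3 is the minimal polynomial, and the product (x - 3)^5 is the characteristic polynomial.

(x - 3)^2, (x - 3)^3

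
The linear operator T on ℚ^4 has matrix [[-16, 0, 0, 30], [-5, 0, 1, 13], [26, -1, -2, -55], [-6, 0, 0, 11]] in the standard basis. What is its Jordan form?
J = [[-4, 0, 0, 0], [0, -1, 1, 0], [0, 0, -1, 0], [0, 0, 0, -1]]

The characteristic polynomial is det(xI - A) = (x + 1)^3(x + 4), so the eigenvalues are -4 (algebraic multiplicity 1), -1 (algebraic multiplicity 3).

For λ = -4: algebraic multiplicity 1 gives one 1×1 block.

For λ = -1: rank(A + I) = 2, rank((A + I)^2) = 1. The eigenspace has dimension 4 - 2 = 2, so there are 2 Jordan blocks; the rank sequence gives block sizes [2, 1].

Assembling the blocks gives the Jordan form J above.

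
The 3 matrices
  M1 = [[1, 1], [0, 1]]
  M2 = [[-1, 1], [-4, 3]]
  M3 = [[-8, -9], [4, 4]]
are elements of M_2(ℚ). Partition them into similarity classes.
2 classes: {M1, M2}, {M3}

Characteristic polynomials: χ_{M1} = (x - 1)^2, χ_{M2} = (x - 1)^2, χ_{M3} = (x + 2)^2.

{M1, M2}: invariant factors (x - 1)^2.

{M3}: invariant factors (x + 2)^2.

Matrices are similar if and only if their invariant-factor lists agree; the partition into similarity classes is {M1, M2}, {M3}.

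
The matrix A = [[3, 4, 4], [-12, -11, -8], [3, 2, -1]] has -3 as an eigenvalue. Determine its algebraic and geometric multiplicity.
algebraic multiplicity 3, geometric multiplicity 2

The characteristic polynomial is (x + 3)^3, so the factor x + 3 appears with exponent 3: the algebraic multiplicity is 3.

rank(A + 3I) = 1, so the eigenspace has dimension 3 - 1 = 2: the geometric multiplicity is 2.

Since 2 < 3, A is not diagonalizable.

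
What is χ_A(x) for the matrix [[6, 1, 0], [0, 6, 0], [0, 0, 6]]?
χ_A(x) = (x - 6)^3

xI - A = [[x - 6, -1, 0], [0, x - 6, 0], [0, 0, x - 6]].

Expanding det(xI - A) along the first row:
det(xI - A) = + (x - 6)·det([[x - 6, 0], [0, x - 6]]) - (-1)·det([[0, 0], [0, x - 6]]) + (0)·det([[0, x - 6], [0, 0]]).

Evaluating gives χ_A(x) = x^3 - 18x^2 + 108x - 216 = (x - 6)^3.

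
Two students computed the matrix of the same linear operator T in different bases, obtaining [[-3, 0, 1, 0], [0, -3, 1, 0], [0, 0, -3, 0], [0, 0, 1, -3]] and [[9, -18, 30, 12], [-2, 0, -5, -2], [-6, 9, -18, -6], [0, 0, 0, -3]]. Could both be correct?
Two matrices over a field are similar if and only if they have the same invariant factors.

Both A and B have characteristic polynomial (x + 3)^4 and minimal polynomial (x + 3)^2. Computing further, both have invariant factors x + 3, x + 3, (x + 3)^2. Hence A and B are similar.

Yes.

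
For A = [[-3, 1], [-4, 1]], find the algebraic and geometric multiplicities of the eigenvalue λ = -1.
algebraic multiplicity 2, geometric multiplicity 1

The characteristic polynomial is (x + 1)^2, so the factor x + 1 appears with exponent 2: the algebraic multiplicity is 2.

rank(A + I) = 1, so the eigenspace has dimension 2 - 1 = 1: the geometric multiplicity is 1.

Since 1 < 2, A is not diagonalizable.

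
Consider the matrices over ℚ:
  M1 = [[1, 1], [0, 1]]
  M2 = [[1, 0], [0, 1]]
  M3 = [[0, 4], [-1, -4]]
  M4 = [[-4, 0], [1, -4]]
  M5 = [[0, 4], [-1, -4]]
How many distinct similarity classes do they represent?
4 classes: {M1}, {M2}, {M3, M5}, {M4}

Characteristic polynomials: χ_{M1} = (x - 1)^2, χ_{M2} = (x - 1)^2, χ_{M3} = (x + 2)^2, χ_{M4} = (x + 4)^2, χ_{M5} = (x + 2)^2.

{M1}: invariant factors (x - 1)^2.

{M2}: invariant factors x - 1, x - 1.

{M3, M5}: invariant factors (x + 2)^2.

{M4}: invariant factors (x + 4)^2.

Matrices are similar if and only if their invariant-factor lists agree; the partition into similarity classes is {M1}, {M2}, {M3, M5}, {M4}.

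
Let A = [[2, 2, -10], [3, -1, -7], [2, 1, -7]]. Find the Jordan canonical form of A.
The characteristic polynomial is det(xI - A) = (x + 2)^3, so the eigenvalues are -2 (algebraic multiplicity 3).

For λ = -2: rank(A + 2I) = 2, rank((A + 2I)^2) = 1, rank((A + 2I)^3) = 0. The eigenspace has dimension 3 - 2 = 1, so there is 1 Jordan block; the rank sequence gives block sizes [3].

Assembling the blocks gives the Jordan form J above.

J = [[-2, 1, 0], [0, -2, 1], [0, 0, -2]]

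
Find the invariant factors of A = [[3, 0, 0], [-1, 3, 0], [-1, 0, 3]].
The Jordan structure of A has elementary divisors (x - 3)^2, (x - 3). Arranging the block sizes at each eigenvalue in decreasing order and taking row products gives the invariant factors.

Invariant factors (smallest first, each dividing the next): x - 3, (x - 3)^2.

Check: the last factor (x - 3)^2 is the minimal polynomial, and the product (x - 3)^3 is the characteristic polynomial.

x - 3, (x - 3)^2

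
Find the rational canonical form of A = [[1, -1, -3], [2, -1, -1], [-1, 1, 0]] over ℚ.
R = [[0, 0, -3], [1, 0, 1], [0, 1, 0]]

The invariant factors of A (the non-unit diagonal entries of the Smith normal form of xI - A over ℚ[x]) are x^3 - x + 3, each dividing the next. The characteristic polynomial is their product, x^3 - x + 3.

The rational canonical form is the block-diagonal matrix of companion matrices C(f_i):
R = [[0, 0, -3], [1, 0, 1], [0, 1, 0]].

Note the characteristic polynomial does not split into linear factors over ℚ, so A has no Jordan form over ℚ; the rational canonical form exists over any field.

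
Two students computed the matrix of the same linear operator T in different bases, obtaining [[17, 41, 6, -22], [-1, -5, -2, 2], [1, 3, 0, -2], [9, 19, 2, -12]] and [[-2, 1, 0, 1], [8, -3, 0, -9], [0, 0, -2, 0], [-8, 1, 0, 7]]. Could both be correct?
Two matrices over a field are similar if and only if they have the same invariant factors.

Both A and B have characteristic polynomial (x - 6)(x + 2)^3 and minimal polynomial (x - 6)(x + 2)^2. Computing further, both have invariant factors x + 2, (x - 6)(x + 2)^2. Hence A and B are similar.

Yes.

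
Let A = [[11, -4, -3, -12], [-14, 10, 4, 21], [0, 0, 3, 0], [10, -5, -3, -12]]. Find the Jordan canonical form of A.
J = [[3, 1, 0, 0], [0, 3, 1, 0], [0, 0, 3, 0], [0, 0, 0, 3]]

The characteristic polynomial is det(xI - A) = (x - 3)^4, so the eigenvalues are 3 (algebraic multiplicity 4).

For λ = 3: rank(A - 3I) = 2, rank((A - 3I)^2) = 1, rank((A - 3I)^3) = 0. The eigenspace has dimension 4 - 2 = 2, so there are 2 Jordan blocks; the rank sequence gives block sizes [3, 1].

Assembling the blocks gives the Jordan form J above.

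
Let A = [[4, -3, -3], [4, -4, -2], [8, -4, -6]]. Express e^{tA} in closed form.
e^{tA} = [[(6*t + 1)*e^{-2*t}, -3*t*e^{-2*t}, -3*t*e^{-2*t}], [4*t*e^{-2*t}, (1 - 2*t)*e^{-2*t}, -2*t*e^{-2*t}], [8*t*e^{-2*t}, -4*t*e^{-2*t}, (1 - 4*t)*e^{-2*t}]]

A has Jordan form J = [[-2, 1, 0], [0, -2, 0], [0, 0, -2]] with A = PJP^{-1}, so e^{tA} = P e^{tJ} P^{-1}.

For a Jordan block J_k(λ), e^{tJ_k(λ)} = e^{λt} · (I + tN + t^2 N^2/2! + ... + t^{k-1} N^{k-1}/(k-1)!) where N is the nilpotent superdiagonal part.

Assembling the blocks and conjugating back gives the entries of e^{tA} as shown above.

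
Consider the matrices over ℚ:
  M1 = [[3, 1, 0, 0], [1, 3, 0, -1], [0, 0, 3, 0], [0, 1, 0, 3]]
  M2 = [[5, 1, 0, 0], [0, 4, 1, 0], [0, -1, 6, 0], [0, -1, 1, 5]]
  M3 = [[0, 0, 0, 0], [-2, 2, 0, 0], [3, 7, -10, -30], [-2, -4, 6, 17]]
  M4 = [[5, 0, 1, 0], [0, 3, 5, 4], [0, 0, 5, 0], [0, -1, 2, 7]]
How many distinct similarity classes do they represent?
3 classes: {M1}, {M2, M4}, {M3}

Characteristic polynomials: χ_{M1} = (x - 3)^4, χ_{M2} = (x - 5)^4, χ_{M3} = x(x - 5)(x - 2)^2, χ_{M4} = (x - 5)^4.

{M1}: invariant factors x - 3, (x - 3)^3.

{M2, M4}: invariant factors x - 5, (x - 5)^3.

{M3}: invariant factors x(x - 5)(x - 2)^2.

Matrices are similar if and only if their invariant-factor lists agree; the partition into similarity classes is {M1}, {M2, M4}, {M3}.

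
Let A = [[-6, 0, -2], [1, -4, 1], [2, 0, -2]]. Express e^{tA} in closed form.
e^{tA} = [[(1 - 2*t)*e^{-4*t}, 0, -2*t*e^{-4*t}], [t*e^{-4*t}, e^{-4*t}, t*e^{-4*t}], [2*t*e^{-4*t}, 0, (2*t + 1)*e^{-4*t}]]

A has Jordan form J = [[-4, 1, 0], [0, -4, 0], [0, 0, -4]] with A = PJP^{-1}, so e^{tA} = P e^{tJ} P^{-1}.

For a Jordan block J_k(λ), e^{tJ_k(λ)} = e^{λt} · (I + tN + t^2 N^2/2! + ... + t^{k-1} N^{k-1}/(k-1)!) where N is the nilpotent superdiagonal part.

Assembling the blocks and conjugating back gives the entries of e^{tA} as shown above.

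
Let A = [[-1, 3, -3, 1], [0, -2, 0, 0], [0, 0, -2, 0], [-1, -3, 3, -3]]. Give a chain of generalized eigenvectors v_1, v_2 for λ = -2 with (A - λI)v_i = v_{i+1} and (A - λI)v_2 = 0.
We seek v_1 ∈ ker((A + 2I)^2) \ ker(A + 2I), then set v_{i+1} = (A + 2I) v_i.

One such chain is v_1 = [[-6, 1, -2, -2]]^T, v_2 = [[1, 0, 0, -1]]^T. Check: (A + 2I) v_2 = [[0, 0, 0, 0]]^T = 0.

v_1 = [[-6, 1, -2, -2]]^T, v_2 = [[1, 0, 0, -1]]^T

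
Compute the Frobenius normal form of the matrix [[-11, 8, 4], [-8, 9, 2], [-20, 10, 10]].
R = [[5, 0, 0], [0, 0, 10], [0, 1, 3]]

The invariant factors of A (the non-unit diagonal entries of the Smith normal form of xI - A over ℚ[x]) are x - 5, (x - 5)(x + 2), each dividing the next. The characteristic polynomial is their product, (x - 5)^2(x + 2).

The rational canonical form is the block-diagonal matrix of companion matrices C(f_i):
R = [[5, 0, 0], [0, 0, 10], [0, 1, 3]].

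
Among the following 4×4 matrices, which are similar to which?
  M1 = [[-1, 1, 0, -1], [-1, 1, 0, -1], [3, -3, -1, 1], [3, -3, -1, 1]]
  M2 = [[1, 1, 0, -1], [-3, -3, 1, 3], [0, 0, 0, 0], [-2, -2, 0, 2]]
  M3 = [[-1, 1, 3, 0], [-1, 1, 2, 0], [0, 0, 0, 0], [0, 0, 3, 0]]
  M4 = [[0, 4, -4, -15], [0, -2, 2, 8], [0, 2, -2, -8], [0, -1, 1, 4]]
Characteristic polynomials: χ_{M1} = x^4, χ_{M2} = x^4, χ_{M3} = x^4, χ_{M4} = x^4.

{M1, M2, M3, M4}: invariant factors x, x^3.

Matrices are similar if and only if their invariant-factor lists agree; the partition into similarity classes is {M1, M2, M3, M4}.

1 class: {M1, M2, M3, M4}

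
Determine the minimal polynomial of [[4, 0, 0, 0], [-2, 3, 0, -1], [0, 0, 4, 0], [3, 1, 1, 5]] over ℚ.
m_A(x) = (x - 4)^3

The characteristic polynomial factors as (x - 4)^4. The minimal polynomial is ∏(x - λ)^{k_λ} where k_λ is the size of the largest Jordan block at λ.

For λ = 4: rank(A - 4I) = 2, and the largest Jordan block has size 3 (the smallest k with rank((A - 4I)^k) = rank((A - 4I)^(k+1))).

So m_A(x) = (x - 4)^3.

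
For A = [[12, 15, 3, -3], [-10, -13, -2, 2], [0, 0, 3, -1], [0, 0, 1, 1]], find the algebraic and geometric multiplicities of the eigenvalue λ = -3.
algebraic multiplicity 1, geometric multiplicity 1

The characteristic polynomial is (x - 2)^3(x + 3), so the factor x + 3 appears with exponent 1: the algebraic multiplicity is 1.

rank(A + 3I) = 3, so the eigenspace has dimension 4 - 3 = 1: the geometric multiplicity is 1.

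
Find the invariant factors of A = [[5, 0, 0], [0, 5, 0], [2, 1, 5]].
x - 5, (x - 5)^2

The Jordan structure of A has elementary divisors (x - 5)^2, (x - 5). Arranging the block sizes at each eigenvalue in decreasing order and taking row products gives the invariant factors.

Invariant factors (smallest first, each dividing the next): x - 5, (x - 5)^2.

Check: the last factor (x - 5)^2 is the minimal polynomial, and the product (x - 5)^3 is the characteristic polynomial.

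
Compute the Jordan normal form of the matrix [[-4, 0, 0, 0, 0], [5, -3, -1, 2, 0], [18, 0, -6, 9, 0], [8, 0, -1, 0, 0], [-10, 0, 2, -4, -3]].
J = [[-4, 0, 0, 0, 0], [0, -3, 1, 0, 0], [0, 0, -3, 1, 0], [0, 0, 0, -3, 0], [0, 0, 0, 0, -3]]

The characteristic polynomial is det(xI - A) = (x + 3)^4(x + 4), so the eigenvalues are -4 (algebraic multiplicity 1), -3 (algebraic multiplicity 4).

For λ = -4: algebraic multiplicity 1 gives one 1×1 block.

For λ = -3: rank(A + 3I) = 3, rank((A + 3I)^2) = 2, rank((A + 3I)^3) = 1. The eigenspace has dimension 5 - 3 = 2, so there are 2 Jordan blocks; the rank sequence gives block sizes [3, 1].

Assembling the blocks gives the Jordan form J above.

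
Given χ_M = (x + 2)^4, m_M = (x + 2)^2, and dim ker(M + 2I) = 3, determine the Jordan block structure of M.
Jordan blocks: (-2, 2), (-2, 1), (-2, 1)

λ = -2: algebraic multiplicity 4 (exponent in χ_M), largest block size 2 (exponent in m_M), 3 blocks (geometric multiplicity). These force block sizes [2, 1, 1].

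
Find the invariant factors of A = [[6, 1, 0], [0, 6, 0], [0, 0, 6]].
The Jordan structure of A has elementary divisors (x - 6)^2, (x - 6). Arranging the block sizes at each eigenvalue in decreasing order and taking row products gives the invariant factors.

Invariant factors (smallest first, each dividing the next): x - 6, (x - 6)^2.

Check: the last factor (x - 6)^2 is the minimal polynomial, and the product (x - 6)^3 is the characteristic polynomial.

x - 6, (x - 6)^2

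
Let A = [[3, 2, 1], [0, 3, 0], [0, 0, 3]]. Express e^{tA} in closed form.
A has Jordan form J = [[3, 1, 0], [0, 3, 0], [0, 0, 3]] with A = PJP^{-1}, so e^{tA} = P e^{tJ} P^{-1}.

For a Jordan block J_k(λ), e^{tJ_k(λ)} = e^{λt} · (I + tN + t^2 N^2/2! + ... + t^{k-1} N^{k-1}/(k-1)!) where N is the nilpotent superdiagonal part.

Assembling the blocks and conjugating back gives the entries of e^{tA} as shown above.

e^{tA} = [[e^{3*t}, 2*t*e^{3*t}, t*e^{3*t}], [0, e^{3*t}, 0], [0, 0, e^{3*t}]]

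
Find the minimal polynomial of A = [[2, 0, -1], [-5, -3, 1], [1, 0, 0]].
The characteristic polynomial factors as (x - 1)^2(x + 3). The minimal polynomial is ∏(x - λ)^{k_λ} where k_λ is the size of the largest Jordan block at λ.

For λ = -3: rank(A + 3I) = 2, and the largest Jordan block has size 1 (the smallest k with rank((A + 3I)^k) = rank((A + 3I)^(k+1))).
For λ = 1: rank(A - I) = 2, and the largest Jordan block has size 2 (the smallest k with rank((A - I)^k) = rank((A - I)^(k+1))).

So m_A(x) = (x - 1)^2(x + 3).

m_A(x) = (x - 1)^2(x + 3)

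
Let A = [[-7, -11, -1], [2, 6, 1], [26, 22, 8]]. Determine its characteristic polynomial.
xI - A = [[x + 7, 11, 1], [-2, x - 6, -1], [-26, -22, x - 8]].

Expanding det(xI - A) along the first row:
det(xI - A) = + (x + 7)·det([[x - 6, -1], [-22, x - 8]]) - (11)·det([[-2, -1], [-26, x - 8]]) + (1)·det([[-2, x - 6], [-26, -22]]).

Evaluating gives χ_A(x) = x^3 - 7x^2 - 24x + 180 = (x - 6)^2(x + 5).

χ_A(x) = (x - 6)^2(x + 5)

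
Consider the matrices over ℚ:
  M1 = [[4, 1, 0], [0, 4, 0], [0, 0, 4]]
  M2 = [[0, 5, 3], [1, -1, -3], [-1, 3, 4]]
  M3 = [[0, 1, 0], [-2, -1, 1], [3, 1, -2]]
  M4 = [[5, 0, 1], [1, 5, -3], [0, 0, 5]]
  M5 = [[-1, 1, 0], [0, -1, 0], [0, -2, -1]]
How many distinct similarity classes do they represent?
Characteristic polynomials: χ_{M1} = (x - 4)^3, χ_{M2} = (x - 1)^3, χ_{M3} = (x + 1)^3, χ_{M4} = (x - 5)^3, χ_{M5} = (x + 1)^3.

{M1}: invariant factors x - 4, (x - 4)^2.

{M2}: invariant factors (x - 1)^3.

{M3}: invariant factors (x + 1)^3.

{M4}: invariant factors (x - 5)^3.

{M5}: invariant factors x + 1, (x + 1)^2.

Matrices are similar if and only if their invariant-factor lists agree; the partition into similarity classes is {M1}, {M2}, {M3}, {M4}, {M5}.

5 classes: {M1}, {M2}, {M3}, {M4}, {M5}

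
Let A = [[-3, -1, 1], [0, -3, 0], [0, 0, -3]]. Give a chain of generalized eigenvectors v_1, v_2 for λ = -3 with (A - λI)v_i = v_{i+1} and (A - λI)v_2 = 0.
We seek v_1 ∈ ker((A + 3I)^2) \ ker(A + 3I), then set v_{i+1} = (A + 3I) v_i.

One such chain is v_1 = [[-1, 0, 1]]^T, v_2 = [[1, 0, 0]]^T. Check: (A + 3I) v_2 = [[0, 0, 0]]^T = 0.

v_1 = [[-1, 0, 1]]^T, v_2 = [[1, 0, 0]]^T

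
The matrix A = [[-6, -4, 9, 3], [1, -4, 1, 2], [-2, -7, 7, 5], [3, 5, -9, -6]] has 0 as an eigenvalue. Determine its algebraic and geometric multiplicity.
algebraic multiplicity 1, geometric multiplicity 1

The characteristic polynomial is x(x + 3)^3, so the factor x appears with exponent 1: the algebraic multiplicity is 1.

rank(A) = 3, so the eigenspace has dimension 4 - 3 = 1: the geometric multiplicity is 1.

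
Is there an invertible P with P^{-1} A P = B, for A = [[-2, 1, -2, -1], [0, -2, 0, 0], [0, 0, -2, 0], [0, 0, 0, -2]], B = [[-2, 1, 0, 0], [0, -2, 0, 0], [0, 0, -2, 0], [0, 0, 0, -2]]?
Yes.

Two matrices over a field are similar if and only if they have the same invariant factors.

Both A and B have characteristic polynomial (x + 2)^4 and minimal polynomial (x + 2)^2. Computing further, both have invariant factors x + 2, x + 2, (x + 2)^2. Hence A and B are similar.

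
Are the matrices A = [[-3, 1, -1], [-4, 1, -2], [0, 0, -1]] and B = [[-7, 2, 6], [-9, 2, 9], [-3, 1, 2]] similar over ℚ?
Yes.

Two matrices over a field are similar if and only if they have the same invariant factors.

Both A and B have characteristic polynomial (x + 1)^3 and minimal polynomial (x + 1)^2. Computing further, both have invariant factors x + 1, (x + 1)^2. Hence A and B are similar.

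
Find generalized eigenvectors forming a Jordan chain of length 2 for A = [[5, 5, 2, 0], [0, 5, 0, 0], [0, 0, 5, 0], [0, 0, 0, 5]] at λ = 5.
v_1 = [[1, -3, 8, -2]]^T, v_2 = [[1, 0, 0, 0]]^T

We seek v_1 ∈ ker((A - 5I)^2) \ ker(A - 5I), then set v_{i+1} = (A - 5I) v_i.

One such chain is v_1 = [[1, -3, 8, -2]]^T, v_2 = [[1, 0, 0, 0]]^T. Check: (A - 5I) v_2 = [[0, 0, 0, 0]]^T = 0.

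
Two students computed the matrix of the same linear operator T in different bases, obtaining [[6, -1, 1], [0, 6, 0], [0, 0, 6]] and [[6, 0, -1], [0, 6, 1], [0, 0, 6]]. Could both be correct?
Two matrices over a field are similar if and only if they have the same invariant factors.

Both A and B have characteristic polynomial (x - 6)^3 and minimal polynomial (x - 6)^2. Computing further, both have invariant factors x - 6, (x - 6)^2. Hence A and B are similar.

Yes.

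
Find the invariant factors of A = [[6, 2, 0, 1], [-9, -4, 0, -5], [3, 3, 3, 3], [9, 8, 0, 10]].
x - 3, (x - 6)(x - 3)^2

The Jordan structure of A has elementary divisors (x - 3)^2, (x - 3), (x - 6). Arranging the block sizes at each eigenvalue in decreasing order and taking row products gives the invariant factors.

Invariant factors (smallest first, each dividing the next): x - 3, (x - 6)(x - 3)^2.

Check: the last factor (x - 6)(x - 3)^2 is the minimal polynomial, and the product (x - 6)(x - 3)^3 is the characteristic polynomial.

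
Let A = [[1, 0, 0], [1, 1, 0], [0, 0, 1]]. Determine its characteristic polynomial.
xI - A = [[x - 1, 0, 0], [-1, x - 1, 0], [0, 0, x - 1]].

Expanding det(xI - A) along the first row:
det(xI - A) = + (x - 1)·det([[x - 1, 0], [0, x - 1]]) - (0)·det([[-1, 0], [0, x - 1]]) + (0)·det([[-1, x - 1], [0, 0]]).

Evaluating gives χ_A(x) = x^3 - 3x^2 + 3x - 1 = (x - 1)^3.

χ_A(x) = (x - 1)^3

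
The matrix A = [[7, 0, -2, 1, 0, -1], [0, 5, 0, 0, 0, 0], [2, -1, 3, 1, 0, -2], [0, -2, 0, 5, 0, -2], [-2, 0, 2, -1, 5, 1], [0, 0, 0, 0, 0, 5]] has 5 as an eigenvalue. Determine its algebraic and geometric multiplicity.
algebraic multiplicity 6, geometric multiplicity 4

The characteristic polynomial is (x - 5)^6, so the factor x - 5 appears with exponent 6: the algebraic multiplicity is 6.

rank(A - 5I) = 2, so the eigenspace has dimension 6 - 2 = 4: the geometric multiplicity is 4.

Since 4 < 6, A is not diagonalizable.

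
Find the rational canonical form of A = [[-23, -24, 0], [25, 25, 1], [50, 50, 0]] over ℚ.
R = [[0, 0, -50], [1, 0, 25], [0, 1, 2]]

The invariant factors of A (the non-unit diagonal entries of the Smith normal form of xI - A over ℚ[x]) are (x - 5)(x - 2)(x + 5), each dividing the next. The characteristic polynomial is their product, (x - 5)(x - 2)(x + 5).

The rational canonical form is the block-diagonal matrix of companion matrices C(f_i):
R = [[0, 0, -50], [1, 0, 25], [0, 1, 2]].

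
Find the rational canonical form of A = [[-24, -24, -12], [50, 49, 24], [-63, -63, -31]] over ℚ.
The invariant factors of A (the non-unit diagonal entries of the Smith normal form of xI - A over ℚ[x]) are (x - 1)(x + 3)(x + 4), each dividing the next. The characteristic polynomial is their product, (x - 1)(x + 3)(x + 4).

The rational canonical form is the block-diagonal matrix of companion matrices C(f_i):
R = [[0, 0, 12], [1, 0, -5], [0, 1, -6]].

R = [[0, 0, 12], [1, 0, -5], [0, 1, -6]]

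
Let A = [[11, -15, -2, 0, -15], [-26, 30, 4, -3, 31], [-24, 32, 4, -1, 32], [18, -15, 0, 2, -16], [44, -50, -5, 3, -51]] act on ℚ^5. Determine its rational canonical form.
R = [[0, 0, 0, 0, -25], [1, 0, 0, 0, 15], [0, 1, 0, 0, 9], [0, 0, 1, 0, 6], [0, 0, 0, 1, -4]]

The invariant factors of A (the non-unit diagonal entries of the Smith normal form of xI - A over ℚ[x]) are (x - 1)(x + 5)(x^3 - x - 5), each dividing the next. The characteristic polynomial is their product, (x - 1)(x + 5)(x^3 - x - 5).

The rational canonical form is the block-diagonal matrix of companion matrices C(f_i):
R = [[0, 0, 0, 0, -25], [1, 0, 0, 0, 15], [0, 1, 0, 0, 9], [0, 0, 1, 0, 6], [0, 0, 0, 1, -4]].

Note the characteristic polynomial does not split into linear factors over ℚ, so A has no Jordan form over ℚ; the rational canonical form exists over any field.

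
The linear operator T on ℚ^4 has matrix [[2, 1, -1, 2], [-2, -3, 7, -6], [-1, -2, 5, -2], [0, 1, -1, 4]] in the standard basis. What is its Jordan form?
The characteristic polynomial is det(xI - A) = (x - 2)^4, so the eigenvalues are 2 (algebraic multiplicity 4).

For λ = 2: rank(A - 2I) = 2, rank((A - 2I)^2) = 1, rank((A - 2I)^3) = 0. The eigenspace has dimension 4 - 2 = 2, so there are 2 Jordan blocks; the rank sequence gives block sizes [3, 1].

Assembling the blocks gives the Jordan form J above.

J = [[2, 1, 0, 0], [0, 2, 1, 0], [0, 0, 2, 0], [0, 0, 0, 2]]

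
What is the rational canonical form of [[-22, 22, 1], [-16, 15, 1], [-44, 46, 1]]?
The invariant factors of A (the non-unit diagonal entries of the Smith normal form of xI - A over ℚ[x]) are (x + 2)(x^2 + 4x + 5), each dividing the next. The characteristic polynomial is their product, (x + 2)(x^2 + 4x + 5).

The rational canonical form is the block-diagonal matrix of companion matrices C(f_i):
R = [[0, 0, -10], [1, 0, -13], [0, 1, -6]].

Note the characteristic polynomial does not split into linear factors over ℚ, so A has no Jordan form over ℚ; the rational canonical form exists over any field.

R = [[0, 0, -10], [1, 0, -13], [0, 1, -6]]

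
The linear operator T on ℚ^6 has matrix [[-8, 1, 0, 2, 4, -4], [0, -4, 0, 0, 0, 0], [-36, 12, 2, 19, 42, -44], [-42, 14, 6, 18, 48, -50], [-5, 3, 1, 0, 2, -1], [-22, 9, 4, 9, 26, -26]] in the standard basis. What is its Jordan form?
J = [[-4, 1, 0, 0, 0, 0], [0, -4, 0, 0, 0, 0], [0, 0, -4, 1, 0, 0], [0, 0, 0, -4, 0, 0], [0, 0, 0, 0, 0, 1], [0, 0, 0, 0, 0, 0]]

The characteristic polynomial is det(xI - A) = x^2(x + 4)^4, so the eigenvalues are -4 (algebraic multiplicity 4), 0 (algebraic multiplicity 2).

For λ = -4: rank(A + 4I) = 4, rank((A + 4I)^2) = 2. The eigenspace has dimension 6 - 4 = 2, so there are 2 Jordan blocks; the rank sequence gives block sizes [2, 2].

For λ = 0: rank(A) = 5, rank(A^2) = 4. The eigenspace has dimension 6 - 5 = 1, so there is 1 Jordan block; the rank sequence gives block sizes [2].

Assembling the blocks gives the Jordan form J above.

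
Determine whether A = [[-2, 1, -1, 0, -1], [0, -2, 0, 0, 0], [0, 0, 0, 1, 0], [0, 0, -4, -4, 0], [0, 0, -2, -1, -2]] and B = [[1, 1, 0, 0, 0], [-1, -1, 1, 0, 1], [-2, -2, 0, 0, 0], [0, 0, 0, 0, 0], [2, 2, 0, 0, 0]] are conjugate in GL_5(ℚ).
trace(A) = -10 but trace(B) = 0. The trace is a similarity invariant, so A and B are not similar.

No.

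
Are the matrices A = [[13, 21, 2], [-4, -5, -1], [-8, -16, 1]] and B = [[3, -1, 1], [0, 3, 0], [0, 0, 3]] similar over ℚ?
No.

Both have characteristic polynomial (x - 3)^3, but the minimal polynomial of A is (x - 3)^3 while the minimal polynomial of B is (x - 3)^2. The minimal polynomial is a similarity invariant, so A and B are not similar.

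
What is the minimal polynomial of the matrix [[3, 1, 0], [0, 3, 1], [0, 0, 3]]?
The characteristic polynomial factors as (x - 3)^3. The minimal polynomial is ∏(x - λ)^{k_λ} where k_λ is the size of the largest Jordan block at λ.

For λ = 3: rank(A - 3I) = 2, and the largest Jordan block has size 3 (the smallest k with rank((A - 3I)^k) = rank((A - 3I)^(k+1))).

So m_A(x) = (x - 3)^3.

m_A(x) = (x - 3)^3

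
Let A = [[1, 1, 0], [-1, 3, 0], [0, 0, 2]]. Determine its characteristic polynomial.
xI - A = [[x - 1, -1, 0], [1, x - 3, 0], [0, 0, x - 2]].

Expanding det(xI - A) along the first row:
det(xI - A) = + (x - 1)·det([[x - 3, 0], [0, x - 2]]) - (-1)·det([[1, 0], [0, x - 2]]) + (0)·det([[1, x - 3], [0, 0]]).

Evaluating gives χ_A(x) = x^3 - 6x^2 + 12x - 8 = (x - 2)^3.

χ_A(x) = (x - 2)^3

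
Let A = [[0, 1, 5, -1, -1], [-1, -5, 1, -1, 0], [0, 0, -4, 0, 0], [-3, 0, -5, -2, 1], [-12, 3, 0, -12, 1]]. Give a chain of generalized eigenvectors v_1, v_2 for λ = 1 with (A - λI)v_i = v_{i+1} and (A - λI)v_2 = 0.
v_1 = [[0, 0, 0, 0, 1]]^T, v_2 = [[-1, 0, 0, 1, 0]]^T

We seek v_1 ∈ ker((A - I)^2) \ ker(A - I), then set v_{i+1} = (A - I) v_i.

One such chain is v_1 = [[0, 0, 0, 0, 1]]^T, v_2 = [[-1, 0, 0, 1, 0]]^T. Check: (A - I) v_2 = [[0, 0, 0, 0, 0]]^T = 0.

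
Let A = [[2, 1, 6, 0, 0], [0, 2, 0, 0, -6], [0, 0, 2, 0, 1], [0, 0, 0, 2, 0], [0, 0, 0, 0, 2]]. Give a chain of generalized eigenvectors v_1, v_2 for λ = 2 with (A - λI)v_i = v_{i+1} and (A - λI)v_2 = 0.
v_1 = [[1, 1, 0, 0, 0]]^T, v_2 = [[1, 0, 0, 0, 0]]^T

We seek v_1 ∈ ker((A - 2I)^2) \ ker(A - 2I), then set v_{i+1} = (A - 2I) v_i.

One such chain is v_1 = [[1, 1, 0, 0, 0]]^T, v_2 = [[1, 0, 0, 0, 0]]^T. Check: (A - 2I) v_2 = [[0, 0, 0, 0, 0]]^T = 0.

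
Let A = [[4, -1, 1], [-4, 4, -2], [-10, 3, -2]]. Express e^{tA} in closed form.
e^{tA} = [[(-t^2 + 2*t + 1)*e^{2*t}, t*(-t - 2)*e^{2*t}/2, t*e^{2*t}], [2*t*(t - 2)*e^{2*t}, (t^2 + 2*t + 1)*e^{2*t}, -2*t*e^{2*t}], [2*t*(2*t - 5)*e^{2*t}, t*(2*t + 3)*e^{2*t}, (1 - 4*t)*e^{2*t}]]

A has Jordan form J = [[2, 1, 0], [0, 2, 1], [0, 0, 2]] with A = PJP^{-1}, so e^{tA} = P e^{tJ} P^{-1}.

For a Jordan block J_k(λ), e^{tJ_k(λ)} = e^{λt} · (I + tN + t^2 N^2/2! + ... + t^{k-1} N^{k-1}/(k-1)!) where N is the nilpotent superdiagonal part.

Assembling the blocks and conjugating back gives the entries of e^{tA} as shown above.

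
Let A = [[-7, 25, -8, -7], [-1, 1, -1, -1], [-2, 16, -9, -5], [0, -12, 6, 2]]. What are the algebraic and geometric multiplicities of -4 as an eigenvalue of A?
The characteristic polynomial is (x + 1)(x + 4)^3, so the factor x + 4 appears with exponent 3: the algebraic multiplicity is 3.

rank(A + 4I) = 3, so the eigenspace has dimension 4 - 3 = 1: the geometric multiplicity is 1.

Since 1 < 3, A is not diagonalizable.

algebraic multiplicity 3, geometric multiplicity 1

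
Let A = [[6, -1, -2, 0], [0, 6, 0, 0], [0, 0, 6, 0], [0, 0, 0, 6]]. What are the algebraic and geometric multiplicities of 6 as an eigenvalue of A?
algebraic multiplicity 4, geometric multiplicity 3

The characteristic polynomial is (x - 6)^4, so the factor x - 6 appears with exponent 4: the algebraic multiplicity is 4.

rank(A - 6I) = 1, so the eigenspace has dimension 4 - 1 = 3: the geometric multiplicity is 3.

Since 3 < 4, A is not diagonalizable.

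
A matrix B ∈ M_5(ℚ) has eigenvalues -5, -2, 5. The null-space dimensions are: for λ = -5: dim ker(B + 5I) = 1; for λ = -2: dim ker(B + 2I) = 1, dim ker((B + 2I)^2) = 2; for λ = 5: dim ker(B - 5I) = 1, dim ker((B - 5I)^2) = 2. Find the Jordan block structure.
λ = -5: successive nullity increments [1] count blocks of size ≥ k; block sizes are [1].
λ = -2: successive nullity increments [1, 1] count blocks of size ≥ k; block sizes are [2].
λ = 5: successive nullity increments [1, 1] count blocks of size ≥ k; block sizes are [2].

Jordan blocks: (-5, 1), (-2, 2), (5, 2)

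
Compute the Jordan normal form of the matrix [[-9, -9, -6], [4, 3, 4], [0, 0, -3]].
The characteristic polynomial is det(xI - A) = (x + 3)^3, so the eigenvalues are -3 (algebraic multiplicity 3).

For λ = -3: rank(A + 3I) = 1, rank((A + 3I)^2) = 0. The eigenspace has dimension 3 - 1 = 2, so there are 2 Jordan blocks; the rank sequence gives block sizes [2, 1].

Assembling the blocks gives the Jordan form J above.

J = [[-3, 1, 0], [0, -3, 0], [0, 0, -3]]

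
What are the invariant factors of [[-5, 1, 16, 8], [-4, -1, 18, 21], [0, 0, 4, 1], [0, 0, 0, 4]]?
The Jordan structure of A has elementary divisors (x + 3)^2, (x - 4)^2. Arranging the block sizes at each eigenvalue in decreasing order and taking row products gives the invariant factors.

Invariant factors (smallest first, each dividing the next): (x - 4)^2(x + 3)^2.

Check: the last factor (x - 4)^2(x + 3)^2 is the minimal polynomial, and the product (x - 4)^2(x + 3)^2 is the characteristic polynomial.

(x - 4)^2(x + 3)^2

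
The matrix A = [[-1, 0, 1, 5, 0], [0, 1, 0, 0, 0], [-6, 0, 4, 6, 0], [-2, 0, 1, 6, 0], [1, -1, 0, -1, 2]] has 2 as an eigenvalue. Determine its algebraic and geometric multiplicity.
The characteristic polynomial is (x - 4)^2(x - 2)(x - 1)^2, so the factor x - 2 appears with exponent 1: the algebraic multiplicity is 1.

rank(A - 2I) = 4, so the eigenspace has dimension 5 - 4 = 1: the geometric multiplicity is 1.

algebraic multiplicity 1, geometric multiplicity 1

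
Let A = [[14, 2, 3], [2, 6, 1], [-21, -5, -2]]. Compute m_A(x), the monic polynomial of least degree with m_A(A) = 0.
m_A(x) = (x - 6)^3

The characteristic polynomial factors as (x - 6)^3. The minimal polynomial is ∏(x - λ)^{k_λ} where k_λ is the size of the largest Jordan block at λ.

For λ = 6: rank(A - 6I) = 2, and the largest Jordan block has size 3 (the smallest k with rank((A - 6I)^k) = rank((A - 6I)^(k+1))).

So m_A(x) = (x - 6)^3.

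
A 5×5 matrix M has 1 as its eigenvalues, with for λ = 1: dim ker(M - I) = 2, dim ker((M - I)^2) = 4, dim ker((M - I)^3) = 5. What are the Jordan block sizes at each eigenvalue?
Jordan blocks: (1, 3), (1, 2)

λ = 1: successive nullity increments [2, 2, 1] count blocks of size ≥ k; block sizes are [3, 2].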